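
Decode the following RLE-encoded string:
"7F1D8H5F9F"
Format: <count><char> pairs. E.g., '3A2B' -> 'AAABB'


Expanding each <count><char> pair:
  7F -> 'FFFFFFF'
  1D -> 'D'
  8H -> 'HHHHHHHH'
  5F -> 'FFFFF'
  9F -> 'FFFFFFFFF'

Decoded = FFFFFFFDHHHHHHHHFFFFFFFFFFFFFF


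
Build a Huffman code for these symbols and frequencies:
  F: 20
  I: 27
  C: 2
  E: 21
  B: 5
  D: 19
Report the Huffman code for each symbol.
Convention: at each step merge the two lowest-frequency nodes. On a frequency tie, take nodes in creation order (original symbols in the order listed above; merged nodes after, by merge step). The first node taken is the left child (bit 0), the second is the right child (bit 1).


Huffman tree construction:
Step 1: Merge C(2) + B(5) = 7
Step 2: Merge (C+B)(7) + D(19) = 26
Step 3: Merge F(20) + E(21) = 41
Step 4: Merge ((C+B)+D)(26) + I(27) = 53
Step 5: Merge (F+E)(41) + (((C+B)+D)+I)(53) = 94
Read each symbol's code off the tree from the root (left child = 0, right child = 1).

Codes:
  F: 00 (length 2)
  I: 11 (length 2)
  C: 1000 (length 4)
  E: 01 (length 2)
  B: 1001 (length 4)
  D: 101 (length 3)
Average code length: 221/94 = 2.3511 bits/symbol


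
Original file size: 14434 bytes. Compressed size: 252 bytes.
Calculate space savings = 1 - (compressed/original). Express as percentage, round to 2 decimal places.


ratio = compressed/original = 252/14434 = 0.017459
savings = 1 - ratio = 1 - 0.017459 = 0.982541
as a percentage: 0.982541 * 100 = 98.25%

Space savings = 1 - 252/14434 = 98.25%


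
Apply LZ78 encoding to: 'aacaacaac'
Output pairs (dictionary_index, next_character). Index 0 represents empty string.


LZ78 encoding steps:
Dictionary: {0: ''}
Step 1: w='' (idx 0), next='a' -> output (0, 'a'), add 'a' as idx 1
Step 2: w='a' (idx 1), next='c' -> output (1, 'c'), add 'ac' as idx 2
Step 3: w='a' (idx 1), next='a' -> output (1, 'a'), add 'aa' as idx 3
Step 4: w='' (idx 0), next='c' -> output (0, 'c'), add 'c' as idx 4
Step 5: w='aa' (idx 3), next='c' -> output (3, 'c'), add 'aac' as idx 5


Encoded: [(0, 'a'), (1, 'c'), (1, 'a'), (0, 'c'), (3, 'c')]


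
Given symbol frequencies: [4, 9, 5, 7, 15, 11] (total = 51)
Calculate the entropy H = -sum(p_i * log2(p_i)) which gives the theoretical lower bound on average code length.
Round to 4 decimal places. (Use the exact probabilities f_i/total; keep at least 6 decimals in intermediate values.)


Per-symbol terms -p_i * log2(p_i) with p_i = f_i/51:
  p = 4/51 = 0.078431: log2(p) = -3.672425, -p*log2(p) = 0.288033
  p = 9/51 = 0.176471: log2(p) = -2.502500, -p*log2(p) = 0.441618
  p = 5/51 = 0.098039: log2(p) = -3.350497, -p*log2(p) = 0.328480
  p = 7/51 = 0.137255: log2(p) = -2.865070, -p*log2(p) = 0.393245
  p = 15/51 = 0.294118: log2(p) = -1.765535, -p*log2(p) = 0.519275
  p = 11/51 = 0.215686: log2(p) = -2.212994, -p*log2(p) = 0.477312
H = 0.288033 + 0.441618 + 0.328480 + 0.393245 + 0.519275 + 0.477312 = 2.447963

H = 2.448 bits/symbol


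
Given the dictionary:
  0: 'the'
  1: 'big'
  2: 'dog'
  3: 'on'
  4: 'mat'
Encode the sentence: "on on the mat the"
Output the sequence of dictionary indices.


Look up each word in the dictionary:
  'on' -> 3
  'on' -> 3
  'the' -> 0
  'mat' -> 4
  'the' -> 0

Encoded: [3, 3, 0, 4, 0]


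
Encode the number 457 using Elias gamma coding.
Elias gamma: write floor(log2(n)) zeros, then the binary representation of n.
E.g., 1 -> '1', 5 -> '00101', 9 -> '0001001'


num_bits = floor(log2(457)) + 1 = 9
leading_zeros = num_bits - 1 = 8
binary(457) = 111001001

Elias gamma(457) = '00000000' + '111001001' = 00000000111001001 (17 bits)


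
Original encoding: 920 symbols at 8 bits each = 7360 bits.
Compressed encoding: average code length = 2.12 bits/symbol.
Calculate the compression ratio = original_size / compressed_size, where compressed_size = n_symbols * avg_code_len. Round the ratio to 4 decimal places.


original_size = n_symbols * orig_bits = 920 * 8 = 7360 bits
compressed_size = n_symbols * avg_code_len = 920 * 2.12 = 1950.4 bits
ratio = original_size / compressed_size = 7360 / 1950.4 = 3.7736

Compression ratio = 3.7736


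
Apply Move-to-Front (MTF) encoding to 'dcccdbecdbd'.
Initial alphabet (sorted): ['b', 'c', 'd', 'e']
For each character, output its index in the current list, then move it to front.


MTF encoding:
'd': index 2 in ['b', 'c', 'd', 'e'] -> ['d', 'b', 'c', 'e']
'c': index 2 in ['d', 'b', 'c', 'e'] -> ['c', 'd', 'b', 'e']
'c': index 0 in ['c', 'd', 'b', 'e'] -> ['c', 'd', 'b', 'e']
'c': index 0 in ['c', 'd', 'b', 'e'] -> ['c', 'd', 'b', 'e']
'd': index 1 in ['c', 'd', 'b', 'e'] -> ['d', 'c', 'b', 'e']
'b': index 2 in ['d', 'c', 'b', 'e'] -> ['b', 'd', 'c', 'e']
'e': index 3 in ['b', 'd', 'c', 'e'] -> ['e', 'b', 'd', 'c']
'c': index 3 in ['e', 'b', 'd', 'c'] -> ['c', 'e', 'b', 'd']
'd': index 3 in ['c', 'e', 'b', 'd'] -> ['d', 'c', 'e', 'b']
'b': index 3 in ['d', 'c', 'e', 'b'] -> ['b', 'd', 'c', 'e']
'd': index 1 in ['b', 'd', 'c', 'e'] -> ['d', 'b', 'c', 'e']


Output: [2, 2, 0, 0, 1, 2, 3, 3, 3, 3, 1]


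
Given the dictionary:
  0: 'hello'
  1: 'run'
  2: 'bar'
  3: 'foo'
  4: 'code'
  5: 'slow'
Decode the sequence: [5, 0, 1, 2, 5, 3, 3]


Look up each index in the dictionary:
  5 -> 'slow'
  0 -> 'hello'
  1 -> 'run'
  2 -> 'bar'
  5 -> 'slow'
  3 -> 'foo'
  3 -> 'foo'

Decoded: "slow hello run bar slow foo foo"


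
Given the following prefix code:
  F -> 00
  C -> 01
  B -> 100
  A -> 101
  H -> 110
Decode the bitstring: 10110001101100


Decoding step by step:
Bits 101 -> A
Bits 100 -> B
Bits 01 -> C
Bits 101 -> A
Bits 100 -> B


Decoded message: ABCAB


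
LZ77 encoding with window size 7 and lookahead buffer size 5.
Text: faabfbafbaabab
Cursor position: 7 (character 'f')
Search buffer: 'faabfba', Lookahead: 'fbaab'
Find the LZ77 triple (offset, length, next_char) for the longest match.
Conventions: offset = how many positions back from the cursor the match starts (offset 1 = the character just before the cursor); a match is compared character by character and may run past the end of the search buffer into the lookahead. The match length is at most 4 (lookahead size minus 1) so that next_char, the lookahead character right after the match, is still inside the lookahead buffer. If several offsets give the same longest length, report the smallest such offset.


Try each offset into the search buffer:
  offset=1 (pos 6, char 'a'): match length 0
  offset=2 (pos 5, char 'b'): match length 0
  offset=3 (pos 4, char 'f'): match length 3
  offset=4 (pos 3, char 'b'): match length 0
  offset=5 (pos 2, char 'a'): match length 0
  offset=6 (pos 1, char 'a'): match length 0
  offset=7 (pos 0, char 'f'): match length 1
Longest match has length 3 at offset 3.
next_char = character at position 7 + 3 = 10 -> 'a'

Best match: offset=3, length=3 (matching 'fba' starting at position 4)
LZ77 triple: (3, 3, 'a')


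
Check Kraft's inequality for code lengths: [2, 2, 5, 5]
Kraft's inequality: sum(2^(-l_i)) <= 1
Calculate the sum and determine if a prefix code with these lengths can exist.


Sum = 2^(-2) + 2^(-2) + 2^(-5) + 2^(-5)
    = 0.25 + 0.25 + 0.03125 + 0.03125
    = 18/32 = 0.5625
Since 0.5625 <= 1, Kraft's inequality IS satisfied.
A prefix code with these lengths CAN exist.

Kraft sum = 0.5625. Satisfied.


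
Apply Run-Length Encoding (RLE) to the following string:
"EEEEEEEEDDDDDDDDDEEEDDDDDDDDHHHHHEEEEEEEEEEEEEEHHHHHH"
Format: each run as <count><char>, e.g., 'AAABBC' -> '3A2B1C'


Scanning runs left to right:
  i=0: run of 'E' x 8 -> '8E'
  i=8: run of 'D' x 9 -> '9D'
  i=17: run of 'E' x 3 -> '3E'
  i=20: run of 'D' x 8 -> '8D'
  i=28: run of 'H' x 5 -> '5H'
  i=33: run of 'E' x 14 -> '14E'
  i=47: run of 'H' x 6 -> '6H'

RLE = 8E9D3E8D5H14E6H


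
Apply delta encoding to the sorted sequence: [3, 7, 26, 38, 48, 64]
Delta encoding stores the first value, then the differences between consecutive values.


First value: 3
Deltas:
  7 - 3 = 4
  26 - 7 = 19
  38 - 26 = 12
  48 - 38 = 10
  64 - 48 = 16


Delta encoded: [3, 4, 19, 12, 10, 16]


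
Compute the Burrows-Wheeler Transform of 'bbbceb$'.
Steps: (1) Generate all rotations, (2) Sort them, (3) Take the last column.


Rotations (sorted):
  0: $bbbceb -> last char: b
  1: b$bbbce -> last char: e
  2: bbbceb$ -> last char: $
  3: bbceb$b -> last char: b
  4: bceb$bb -> last char: b
  5: ceb$bbb -> last char: b
  6: eb$bbbc -> last char: c


BWT = be$bbbc


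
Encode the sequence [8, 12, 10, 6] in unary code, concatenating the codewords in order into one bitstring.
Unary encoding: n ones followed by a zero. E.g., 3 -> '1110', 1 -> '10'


Encode each number as n ones followed by a terminating 0:
  8 -> 111111110 (9 bits)
  12 -> 1111111111110 (13 bits)
  10 -> 11111111110 (11 bits)
  6 -> 1111110 (7 bits)
Total length = 9 + 13 + 11 + 7 = 40 bits.

Unary([8, 12, 10, 6]) = 1111111101111111111110111111111101111110 (40 bits)


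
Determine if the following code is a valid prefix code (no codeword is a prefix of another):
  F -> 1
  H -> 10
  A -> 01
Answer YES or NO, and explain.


Checking each pair (does one codeword prefix another?):
  F='1' vs H='10': prefix -- VIOLATION

NO -- this is NOT a valid prefix code. F (1) is a prefix of H (10).


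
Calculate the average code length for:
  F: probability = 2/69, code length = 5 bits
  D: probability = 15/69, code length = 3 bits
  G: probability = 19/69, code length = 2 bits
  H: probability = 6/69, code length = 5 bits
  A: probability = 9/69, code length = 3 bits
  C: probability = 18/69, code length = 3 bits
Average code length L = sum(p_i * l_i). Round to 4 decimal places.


Weighted contributions p_i * l_i:
  F: (2/69) * 5 = 10/69
  D: (15/69) * 3 = 45/69
  G: (19/69) * 2 = 38/69
  H: (6/69) * 5 = 30/69
  A: (9/69) * 3 = 27/69
  C: (18/69) * 3 = 54/69
Sum = (10 + 45 + 38 + 30 + 27 + 54)/69 = 204/69

L = 204/69 = 2.9565 bits/symbol


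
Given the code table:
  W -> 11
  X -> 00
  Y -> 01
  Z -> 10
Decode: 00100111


Decoding:
00 -> X
10 -> Z
01 -> Y
11 -> W


Result: XZYW


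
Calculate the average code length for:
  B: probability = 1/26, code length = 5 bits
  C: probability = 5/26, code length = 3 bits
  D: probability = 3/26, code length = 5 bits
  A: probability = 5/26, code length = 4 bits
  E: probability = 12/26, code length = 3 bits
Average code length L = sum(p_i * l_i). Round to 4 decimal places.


Weighted contributions p_i * l_i:
  B: (1/26) * 5 = 5/26
  C: (5/26) * 3 = 15/26
  D: (3/26) * 5 = 15/26
  A: (5/26) * 4 = 20/26
  E: (12/26) * 3 = 36/26
Sum = (5 + 15 + 15 + 20 + 36)/26 = 91/26

L = 91/26 = 3.5000 bits/symbol


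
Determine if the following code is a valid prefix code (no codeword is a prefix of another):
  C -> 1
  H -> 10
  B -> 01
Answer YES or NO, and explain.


Checking each pair (does one codeword prefix another?):
  C='1' vs H='10': prefix -- VIOLATION

NO -- this is NOT a valid prefix code. C (1) is a prefix of H (10).


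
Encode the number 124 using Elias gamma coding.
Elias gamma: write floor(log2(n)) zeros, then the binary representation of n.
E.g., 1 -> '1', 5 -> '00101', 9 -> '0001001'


num_bits = floor(log2(124)) + 1 = 7
leading_zeros = num_bits - 1 = 6
binary(124) = 1111100

Elias gamma(124) = '000000' + '1111100' = 0000001111100 (13 bits)


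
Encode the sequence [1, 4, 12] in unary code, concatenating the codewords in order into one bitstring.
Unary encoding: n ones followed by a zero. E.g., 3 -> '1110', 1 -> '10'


Encode each number as n ones followed by a terminating 0:
  1 -> 10 (2 bits)
  4 -> 11110 (5 bits)
  12 -> 1111111111110 (13 bits)
Total length = 2 + 5 + 13 = 20 bits.

Unary([1, 4, 12]) = 10111101111111111110 (20 bits)


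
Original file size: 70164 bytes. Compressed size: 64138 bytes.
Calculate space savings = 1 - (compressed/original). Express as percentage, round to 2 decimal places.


ratio = compressed/original = 64138/70164 = 0.914116
savings = 1 - ratio = 1 - 0.914116 = 0.085884
as a percentage: 0.085884 * 100 = 8.59%

Space savings = 1 - 64138/70164 = 8.59%


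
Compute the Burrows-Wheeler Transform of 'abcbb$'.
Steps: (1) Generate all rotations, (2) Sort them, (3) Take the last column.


Rotations (sorted):
  0: $abcbb -> last char: b
  1: abcbb$ -> last char: $
  2: b$abcb -> last char: b
  3: bb$abc -> last char: c
  4: bcbb$a -> last char: a
  5: cbb$ab -> last char: b


BWT = b$bcab


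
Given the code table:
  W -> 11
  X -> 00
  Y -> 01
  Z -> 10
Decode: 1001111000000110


Decoding:
10 -> Z
01 -> Y
11 -> W
10 -> Z
00 -> X
00 -> X
01 -> Y
10 -> Z


Result: ZYWZXXYZ


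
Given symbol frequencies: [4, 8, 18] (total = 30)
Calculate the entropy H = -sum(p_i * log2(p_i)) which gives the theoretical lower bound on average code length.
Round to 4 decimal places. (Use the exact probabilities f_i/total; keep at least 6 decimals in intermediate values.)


Per-symbol terms -p_i * log2(p_i) with p_i = f_i/30:
  p = 4/30 = 0.133333: log2(p) = -2.906891, -p*log2(p) = 0.387585
  p = 8/30 = 0.266667: log2(p) = -1.906891, -p*log2(p) = 0.508504
  p = 18/30 = 0.600000: log2(p) = -0.736966, -p*log2(p) = 0.442179
H = 0.387585 + 0.508504 + 0.442179 = 1.338268

H = 1.3383 bits/symbol


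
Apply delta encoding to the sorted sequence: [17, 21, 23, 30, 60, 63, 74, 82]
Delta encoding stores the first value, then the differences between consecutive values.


First value: 17
Deltas:
  21 - 17 = 4
  23 - 21 = 2
  30 - 23 = 7
  60 - 30 = 30
  63 - 60 = 3
  74 - 63 = 11
  82 - 74 = 8


Delta encoded: [17, 4, 2, 7, 30, 3, 11, 8]


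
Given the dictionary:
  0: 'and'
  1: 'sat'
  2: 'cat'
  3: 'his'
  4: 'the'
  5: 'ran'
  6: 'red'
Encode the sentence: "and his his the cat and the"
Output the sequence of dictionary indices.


Look up each word in the dictionary:
  'and' -> 0
  'his' -> 3
  'his' -> 3
  'the' -> 4
  'cat' -> 2
  'and' -> 0
  'the' -> 4

Encoded: [0, 3, 3, 4, 2, 0, 4]


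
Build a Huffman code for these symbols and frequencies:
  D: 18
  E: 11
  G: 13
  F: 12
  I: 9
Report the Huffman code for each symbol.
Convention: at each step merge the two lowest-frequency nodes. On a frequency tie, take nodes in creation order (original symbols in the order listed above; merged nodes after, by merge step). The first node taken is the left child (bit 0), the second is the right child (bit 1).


Huffman tree construction:
Step 1: Merge I(9) + E(11) = 20
Step 2: Merge F(12) + G(13) = 25
Step 3: Merge D(18) + (I+E)(20) = 38
Step 4: Merge (F+G)(25) + (D+(I+E))(38) = 63
Read each symbol's code off the tree from the root (left child = 0, right child = 1).

Codes:
  D: 10 (length 2)
  E: 111 (length 3)
  G: 01 (length 2)
  F: 00 (length 2)
  I: 110 (length 3)
Average code length: 146/63 = 2.3175 bits/symbol


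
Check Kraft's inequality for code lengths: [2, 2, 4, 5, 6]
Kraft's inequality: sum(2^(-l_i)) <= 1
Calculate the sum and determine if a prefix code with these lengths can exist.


Sum = 2^(-2) + 2^(-2) + 2^(-4) + 2^(-5) + 2^(-6)
    = 0.25 + 0.25 + 0.0625 + 0.03125 + 0.015625
    = 39/64 = 0.609375
Since 0.609375 <= 1, Kraft's inequality IS satisfied.
A prefix code with these lengths CAN exist.

Kraft sum = 0.609375. Satisfied.


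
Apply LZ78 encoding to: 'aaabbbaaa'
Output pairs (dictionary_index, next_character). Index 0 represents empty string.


LZ78 encoding steps:
Dictionary: {0: ''}
Step 1: w='' (idx 0), next='a' -> output (0, 'a'), add 'a' as idx 1
Step 2: w='a' (idx 1), next='a' -> output (1, 'a'), add 'aa' as idx 2
Step 3: w='' (idx 0), next='b' -> output (0, 'b'), add 'b' as idx 3
Step 4: w='b' (idx 3), next='b' -> output (3, 'b'), add 'bb' as idx 4
Step 5: w='aa' (idx 2), next='a' -> output (2, 'a'), add 'aaa' as idx 5


Encoded: [(0, 'a'), (1, 'a'), (0, 'b'), (3, 'b'), (2, 'a')]


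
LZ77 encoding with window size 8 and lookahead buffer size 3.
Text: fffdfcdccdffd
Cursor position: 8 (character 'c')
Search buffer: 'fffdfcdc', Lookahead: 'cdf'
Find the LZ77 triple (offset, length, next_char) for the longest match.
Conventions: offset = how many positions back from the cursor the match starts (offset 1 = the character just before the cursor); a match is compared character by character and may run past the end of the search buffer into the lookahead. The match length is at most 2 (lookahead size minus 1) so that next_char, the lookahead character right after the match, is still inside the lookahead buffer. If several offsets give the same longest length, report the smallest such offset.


Try each offset into the search buffer:
  offset=1 (pos 7, char 'c'): match length 1
  offset=2 (pos 6, char 'd'): match length 0
  offset=3 (pos 5, char 'c'): match length 2
  offset=4 (pos 4, char 'f'): match length 0
  offset=5 (pos 3, char 'd'): match length 0
  offset=6 (pos 2, char 'f'): match length 0
  offset=7 (pos 1, char 'f'): match length 0
  offset=8 (pos 0, char 'f'): match length 0
Longest match has length 2 at offset 3.
next_char = character at position 8 + 2 = 10 -> 'f'

Best match: offset=3, length=2 (matching 'cd' starting at position 5)
LZ77 triple: (3, 2, 'f')


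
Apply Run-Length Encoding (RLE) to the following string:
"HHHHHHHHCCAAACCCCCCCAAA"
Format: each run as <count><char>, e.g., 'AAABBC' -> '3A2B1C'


Scanning runs left to right:
  i=0: run of 'H' x 8 -> '8H'
  i=8: run of 'C' x 2 -> '2C'
  i=10: run of 'A' x 3 -> '3A'
  i=13: run of 'C' x 7 -> '7C'
  i=20: run of 'A' x 3 -> '3A'

RLE = 8H2C3A7C3A


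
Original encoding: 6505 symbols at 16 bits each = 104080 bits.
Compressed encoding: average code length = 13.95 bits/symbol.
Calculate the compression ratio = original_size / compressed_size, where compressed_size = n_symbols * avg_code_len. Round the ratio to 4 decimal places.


original_size = n_symbols * orig_bits = 6505 * 16 = 104080 bits
compressed_size = n_symbols * avg_code_len = 6505 * 13.95 = 90744.75 bits
ratio = original_size / compressed_size = 104080 / 90744.75 = 1.147

Compression ratio = 1.147


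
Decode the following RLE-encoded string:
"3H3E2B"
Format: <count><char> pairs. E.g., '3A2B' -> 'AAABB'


Expanding each <count><char> pair:
  3H -> 'HHH'
  3E -> 'EEE'
  2B -> 'BB'

Decoded = HHHEEEBB


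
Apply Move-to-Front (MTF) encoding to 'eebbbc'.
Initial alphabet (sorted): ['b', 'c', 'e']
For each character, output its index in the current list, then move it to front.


MTF encoding:
'e': index 2 in ['b', 'c', 'e'] -> ['e', 'b', 'c']
'e': index 0 in ['e', 'b', 'c'] -> ['e', 'b', 'c']
'b': index 1 in ['e', 'b', 'c'] -> ['b', 'e', 'c']
'b': index 0 in ['b', 'e', 'c'] -> ['b', 'e', 'c']
'b': index 0 in ['b', 'e', 'c'] -> ['b', 'e', 'c']
'c': index 2 in ['b', 'e', 'c'] -> ['c', 'b', 'e']


Output: [2, 0, 1, 0, 0, 2]


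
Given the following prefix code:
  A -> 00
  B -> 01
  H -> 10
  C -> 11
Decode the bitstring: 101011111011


Decoding step by step:
Bits 10 -> H
Bits 10 -> H
Bits 11 -> C
Bits 11 -> C
Bits 10 -> H
Bits 11 -> C


Decoded message: HHCCHC


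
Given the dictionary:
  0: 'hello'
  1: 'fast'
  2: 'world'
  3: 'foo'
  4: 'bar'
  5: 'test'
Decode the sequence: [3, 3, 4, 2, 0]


Look up each index in the dictionary:
  3 -> 'foo'
  3 -> 'foo'
  4 -> 'bar'
  2 -> 'world'
  0 -> 'hello'

Decoded: "foo foo bar world hello"


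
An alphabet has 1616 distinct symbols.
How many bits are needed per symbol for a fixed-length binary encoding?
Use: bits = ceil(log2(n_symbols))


log2(1616) = 10.6582
Bracket: 2^10 = 1024 < 1616 <= 2^11 = 2048
So ceil(log2(1616)) = 11

bits = ceil(log2(1616)) = ceil(10.6582) = 11 bits


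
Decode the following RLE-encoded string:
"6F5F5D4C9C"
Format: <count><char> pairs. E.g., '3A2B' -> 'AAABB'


Expanding each <count><char> pair:
  6F -> 'FFFFFF'
  5F -> 'FFFFF'
  5D -> 'DDDDD'
  4C -> 'CCCC'
  9C -> 'CCCCCCCCC'

Decoded = FFFFFFFFFFFDDDDDCCCCCCCCCCCCC


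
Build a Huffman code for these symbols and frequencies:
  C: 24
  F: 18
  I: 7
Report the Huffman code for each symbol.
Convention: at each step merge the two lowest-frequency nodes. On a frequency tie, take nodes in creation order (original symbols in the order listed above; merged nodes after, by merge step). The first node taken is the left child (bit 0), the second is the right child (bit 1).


Huffman tree construction:
Step 1: Merge I(7) + F(18) = 25
Step 2: Merge C(24) + (I+F)(25) = 49
Read each symbol's code off the tree from the root (left child = 0, right child = 1).

Codes:
  C: 0 (length 1)
  F: 11 (length 2)
  I: 10 (length 2)
Average code length: 74/49 = 1.5102 bits/symbol


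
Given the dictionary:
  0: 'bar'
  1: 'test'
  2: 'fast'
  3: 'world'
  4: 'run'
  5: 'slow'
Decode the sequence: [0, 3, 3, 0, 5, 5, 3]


Look up each index in the dictionary:
  0 -> 'bar'
  3 -> 'world'
  3 -> 'world'
  0 -> 'bar'
  5 -> 'slow'
  5 -> 'slow'
  3 -> 'world'

Decoded: "bar world world bar slow slow world"


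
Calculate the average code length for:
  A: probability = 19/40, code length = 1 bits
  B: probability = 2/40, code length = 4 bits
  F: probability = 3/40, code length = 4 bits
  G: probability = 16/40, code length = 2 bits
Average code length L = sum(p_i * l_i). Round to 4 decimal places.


Weighted contributions p_i * l_i:
  A: (19/40) * 1 = 19/40
  B: (2/40) * 4 = 8/40
  F: (3/40) * 4 = 12/40
  G: (16/40) * 2 = 32/40
Sum = (19 + 8 + 12 + 32)/40 = 71/40

L = 71/40 = 1.7750 bits/symbol


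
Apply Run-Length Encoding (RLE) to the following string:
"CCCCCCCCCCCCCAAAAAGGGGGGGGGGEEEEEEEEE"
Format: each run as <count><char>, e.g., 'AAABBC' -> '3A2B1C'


Scanning runs left to right:
  i=0: run of 'C' x 13 -> '13C'
  i=13: run of 'A' x 5 -> '5A'
  i=18: run of 'G' x 10 -> '10G'
  i=28: run of 'E' x 9 -> '9E'

RLE = 13C5A10G9E


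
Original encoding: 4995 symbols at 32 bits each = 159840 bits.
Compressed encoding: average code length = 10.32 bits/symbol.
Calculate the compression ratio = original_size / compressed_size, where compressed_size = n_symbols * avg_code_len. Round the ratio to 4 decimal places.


original_size = n_symbols * orig_bits = 4995 * 32 = 159840 bits
compressed_size = n_symbols * avg_code_len = 4995 * 10.32 = 51548.4 bits
ratio = original_size / compressed_size = 159840 / 51548.4 = 3.1008

Compression ratio = 3.1008


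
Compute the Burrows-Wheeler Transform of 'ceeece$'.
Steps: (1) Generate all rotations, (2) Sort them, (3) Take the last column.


Rotations (sorted):
  0: $ceeece -> last char: e
  1: ce$ceee -> last char: e
  2: ceeece$ -> last char: $
  3: e$ceeec -> last char: c
  4: ece$cee -> last char: e
  5: eece$ce -> last char: e
  6: eeece$c -> last char: c


BWT = ee$ceec


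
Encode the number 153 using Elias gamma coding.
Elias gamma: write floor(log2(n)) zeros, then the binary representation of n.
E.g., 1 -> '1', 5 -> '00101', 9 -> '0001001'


num_bits = floor(log2(153)) + 1 = 8
leading_zeros = num_bits - 1 = 7
binary(153) = 10011001

Elias gamma(153) = '0000000' + '10011001' = 000000010011001 (15 bits)


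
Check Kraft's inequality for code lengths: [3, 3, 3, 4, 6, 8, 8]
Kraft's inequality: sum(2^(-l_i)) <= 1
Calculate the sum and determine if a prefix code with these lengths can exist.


Sum = 2^(-3) + 2^(-3) + 2^(-3) + 2^(-4) + 2^(-6) + 2^(-8) + 2^(-8)
    = 0.125 + 0.125 + 0.125 + 0.0625 + 0.015625 + 0.00390625 + 0.00390625
    = 118/256 = 0.4609375
Since 0.4609375 <= 1, Kraft's inequality IS satisfied.
A prefix code with these lengths CAN exist.

Kraft sum = 0.4609375. Satisfied.


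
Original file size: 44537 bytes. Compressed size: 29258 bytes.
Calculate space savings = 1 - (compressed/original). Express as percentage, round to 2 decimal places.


ratio = compressed/original = 29258/44537 = 0.656937
savings = 1 - ratio = 1 - 0.656937 = 0.343063
as a percentage: 0.343063 * 100 = 34.31%

Space savings = 1 - 29258/44537 = 34.31%


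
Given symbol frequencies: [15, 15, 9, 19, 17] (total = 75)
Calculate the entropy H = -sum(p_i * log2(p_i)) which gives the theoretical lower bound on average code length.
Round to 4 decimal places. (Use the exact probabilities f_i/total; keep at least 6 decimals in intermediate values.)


Per-symbol terms -p_i * log2(p_i) with p_i = f_i/75:
  p = 15/75 = 0.200000: log2(p) = -2.321928, -p*log2(p) = 0.464386
  p = 15/75 = 0.200000: log2(p) = -2.321928, -p*log2(p) = 0.464386
  p = 9/75 = 0.120000: log2(p) = -3.058894, -p*log2(p) = 0.367067
  p = 19/75 = 0.253333: log2(p) = -1.980891, -p*log2(p) = 0.501826
  p = 17/75 = 0.226667: log2(p) = -2.141356, -p*log2(p) = 0.485374
H = 0.464386 + 0.464386 + 0.367067 + 0.501826 + 0.485374 = 2.283039

H = 2.283 bits/symbol


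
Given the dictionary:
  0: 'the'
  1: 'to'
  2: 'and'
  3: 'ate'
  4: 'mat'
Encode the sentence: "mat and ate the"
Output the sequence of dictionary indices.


Look up each word in the dictionary:
  'mat' -> 4
  'and' -> 2
  'ate' -> 3
  'the' -> 0

Encoded: [4, 2, 3, 0]


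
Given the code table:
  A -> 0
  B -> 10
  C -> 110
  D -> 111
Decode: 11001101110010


Decoding:
110 -> C
0 -> A
110 -> C
111 -> D
0 -> A
0 -> A
10 -> B


Result: CACDAAB


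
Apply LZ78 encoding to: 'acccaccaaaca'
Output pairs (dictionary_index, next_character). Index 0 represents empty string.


LZ78 encoding steps:
Dictionary: {0: ''}
Step 1: w='' (idx 0), next='a' -> output (0, 'a'), add 'a' as idx 1
Step 2: w='' (idx 0), next='c' -> output (0, 'c'), add 'c' as idx 2
Step 3: w='c' (idx 2), next='c' -> output (2, 'c'), add 'cc' as idx 3
Step 4: w='a' (idx 1), next='c' -> output (1, 'c'), add 'ac' as idx 4
Step 5: w='c' (idx 2), next='a' -> output (2, 'a'), add 'ca' as idx 5
Step 6: w='a' (idx 1), next='a' -> output (1, 'a'), add 'aa' as idx 6
Step 7: w='ca' (idx 5), end of input -> output (5, '')


Encoded: [(0, 'a'), (0, 'c'), (2, 'c'), (1, 'c'), (2, 'a'), (1, 'a'), (5, '')]


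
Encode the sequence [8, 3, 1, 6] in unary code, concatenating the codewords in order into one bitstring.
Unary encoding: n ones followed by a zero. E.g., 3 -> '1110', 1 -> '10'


Encode each number as n ones followed by a terminating 0:
  8 -> 111111110 (9 bits)
  3 -> 1110 (4 bits)
  1 -> 10 (2 bits)
  6 -> 1111110 (7 bits)
Total length = 9 + 4 + 2 + 7 = 22 bits.

Unary([8, 3, 1, 6]) = 1111111101110101111110 (22 bits)


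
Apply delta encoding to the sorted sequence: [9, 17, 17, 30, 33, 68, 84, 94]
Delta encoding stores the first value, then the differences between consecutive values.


First value: 9
Deltas:
  17 - 9 = 8
  17 - 17 = 0
  30 - 17 = 13
  33 - 30 = 3
  68 - 33 = 35
  84 - 68 = 16
  94 - 84 = 10


Delta encoded: [9, 8, 0, 13, 3, 35, 16, 10]


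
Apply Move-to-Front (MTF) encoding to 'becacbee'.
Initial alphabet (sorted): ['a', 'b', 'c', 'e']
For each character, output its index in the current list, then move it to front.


MTF encoding:
'b': index 1 in ['a', 'b', 'c', 'e'] -> ['b', 'a', 'c', 'e']
'e': index 3 in ['b', 'a', 'c', 'e'] -> ['e', 'b', 'a', 'c']
'c': index 3 in ['e', 'b', 'a', 'c'] -> ['c', 'e', 'b', 'a']
'a': index 3 in ['c', 'e', 'b', 'a'] -> ['a', 'c', 'e', 'b']
'c': index 1 in ['a', 'c', 'e', 'b'] -> ['c', 'a', 'e', 'b']
'b': index 3 in ['c', 'a', 'e', 'b'] -> ['b', 'c', 'a', 'e']
'e': index 3 in ['b', 'c', 'a', 'e'] -> ['e', 'b', 'c', 'a']
'e': index 0 in ['e', 'b', 'c', 'a'] -> ['e', 'b', 'c', 'a']


Output: [1, 3, 3, 3, 1, 3, 3, 0]


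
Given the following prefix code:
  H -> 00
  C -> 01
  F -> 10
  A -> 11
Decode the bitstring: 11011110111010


Decoding step by step:
Bits 11 -> A
Bits 01 -> C
Bits 11 -> A
Bits 10 -> F
Bits 11 -> A
Bits 10 -> F
Bits 10 -> F


Decoded message: ACAFAFF


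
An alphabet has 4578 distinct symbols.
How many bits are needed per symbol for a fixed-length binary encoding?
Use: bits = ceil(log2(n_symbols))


log2(4578) = 12.1605
Bracket: 2^12 = 4096 < 4578 <= 2^13 = 8192
So ceil(log2(4578)) = 13

bits = ceil(log2(4578)) = ceil(12.1605) = 13 bits


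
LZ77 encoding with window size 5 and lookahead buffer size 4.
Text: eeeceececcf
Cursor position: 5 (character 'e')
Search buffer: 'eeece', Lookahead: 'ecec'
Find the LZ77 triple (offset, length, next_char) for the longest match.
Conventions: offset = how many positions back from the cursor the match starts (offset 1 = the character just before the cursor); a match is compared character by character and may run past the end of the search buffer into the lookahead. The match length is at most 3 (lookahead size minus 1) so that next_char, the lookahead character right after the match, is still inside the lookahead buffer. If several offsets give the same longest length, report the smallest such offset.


Try each offset into the search buffer:
  offset=1 (pos 4, char 'e'): match length 1
  offset=2 (pos 3, char 'c'): match length 0
  offset=3 (pos 2, char 'e'): match length 3
  offset=4 (pos 1, char 'e'): match length 1
  offset=5 (pos 0, char 'e'): match length 1
Longest match has length 3 at offset 3.
next_char = character at position 5 + 3 = 8 -> 'c'

Best match: offset=3, length=3 (matching 'ece' starting at position 2)
LZ77 triple: (3, 3, 'c')


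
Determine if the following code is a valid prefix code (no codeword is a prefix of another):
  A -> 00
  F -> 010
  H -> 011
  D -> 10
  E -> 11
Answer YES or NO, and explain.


Checking each pair (does one codeword prefix another?):
  A='00' vs F='010': no prefix
  A='00' vs H='011': no prefix
  A='00' vs D='10': no prefix
  A='00' vs E='11': no prefix
  F='010' vs A='00': no prefix
  F='010' vs H='011': no prefix
  F='010' vs D='10': no prefix
  F='010' vs E='11': no prefix
  H='011' vs A='00': no prefix
  H='011' vs F='010': no prefix
  H='011' vs D='10': no prefix
  H='011' vs E='11': no prefix
  D='10' vs A='00': no prefix
  D='10' vs F='010': no prefix
  D='10' vs H='011': no prefix
  D='10' vs E='11': no prefix
  E='11' vs A='00': no prefix
  E='11' vs F='010': no prefix
  E='11' vs H='011': no prefix
  E='11' vs D='10': no prefix
No violation found over all pairs.

YES -- this is a valid prefix code. No codeword is a prefix of any other codeword.


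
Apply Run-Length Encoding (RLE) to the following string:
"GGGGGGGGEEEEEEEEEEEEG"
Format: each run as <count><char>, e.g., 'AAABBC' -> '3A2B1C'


Scanning runs left to right:
  i=0: run of 'G' x 8 -> '8G'
  i=8: run of 'E' x 12 -> '12E'
  i=20: run of 'G' x 1 -> '1G'

RLE = 8G12E1G


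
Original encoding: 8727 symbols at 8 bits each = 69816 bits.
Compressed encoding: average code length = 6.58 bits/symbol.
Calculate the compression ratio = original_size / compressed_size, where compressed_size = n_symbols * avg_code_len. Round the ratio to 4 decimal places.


original_size = n_symbols * orig_bits = 8727 * 8 = 69816 bits
compressed_size = n_symbols * avg_code_len = 8727 * 6.58 = 57423.66 bits
ratio = original_size / compressed_size = 69816 / 57423.66 = 1.2158

Compression ratio = 1.2158


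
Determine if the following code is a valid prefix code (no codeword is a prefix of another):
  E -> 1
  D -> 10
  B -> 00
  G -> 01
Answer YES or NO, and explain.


Checking each pair (does one codeword prefix another?):
  E='1' vs D='10': prefix -- VIOLATION

NO -- this is NOT a valid prefix code. E (1) is a prefix of D (10).


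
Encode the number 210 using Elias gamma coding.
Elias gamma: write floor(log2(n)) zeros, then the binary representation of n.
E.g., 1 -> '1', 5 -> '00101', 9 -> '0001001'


num_bits = floor(log2(210)) + 1 = 8
leading_zeros = num_bits - 1 = 7
binary(210) = 11010010

Elias gamma(210) = '0000000' + '11010010' = 000000011010010 (15 bits)


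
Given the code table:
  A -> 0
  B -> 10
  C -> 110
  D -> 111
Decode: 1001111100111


Decoding:
10 -> B
0 -> A
111 -> D
110 -> C
0 -> A
111 -> D


Result: BADCAD


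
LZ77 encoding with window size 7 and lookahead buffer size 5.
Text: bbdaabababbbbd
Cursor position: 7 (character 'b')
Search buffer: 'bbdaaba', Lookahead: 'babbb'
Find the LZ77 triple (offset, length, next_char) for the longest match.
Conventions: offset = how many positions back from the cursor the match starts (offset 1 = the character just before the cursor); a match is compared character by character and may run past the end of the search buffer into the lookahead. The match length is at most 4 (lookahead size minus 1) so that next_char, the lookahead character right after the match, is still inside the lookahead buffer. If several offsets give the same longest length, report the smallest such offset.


Try each offset into the search buffer:
  offset=1 (pos 6, char 'a'): match length 0
  offset=2 (pos 5, char 'b'): match length 3
  offset=3 (pos 4, char 'a'): match length 0
  offset=4 (pos 3, char 'a'): match length 0
  offset=5 (pos 2, char 'd'): match length 0
  offset=6 (pos 1, char 'b'): match length 1
  offset=7 (pos 0, char 'b'): match length 1
Longest match has length 3 at offset 2.
next_char = character at position 7 + 3 = 10 -> 'b'

Best match: offset=2, length=3 (matching 'bab' starting at position 5)
LZ77 triple: (2, 3, 'b')


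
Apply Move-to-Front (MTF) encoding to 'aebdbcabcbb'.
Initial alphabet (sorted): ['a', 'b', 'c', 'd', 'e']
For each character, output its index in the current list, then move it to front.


MTF encoding:
'a': index 0 in ['a', 'b', 'c', 'd', 'e'] -> ['a', 'b', 'c', 'd', 'e']
'e': index 4 in ['a', 'b', 'c', 'd', 'e'] -> ['e', 'a', 'b', 'c', 'd']
'b': index 2 in ['e', 'a', 'b', 'c', 'd'] -> ['b', 'e', 'a', 'c', 'd']
'd': index 4 in ['b', 'e', 'a', 'c', 'd'] -> ['d', 'b', 'e', 'a', 'c']
'b': index 1 in ['d', 'b', 'e', 'a', 'c'] -> ['b', 'd', 'e', 'a', 'c']
'c': index 4 in ['b', 'd', 'e', 'a', 'c'] -> ['c', 'b', 'd', 'e', 'a']
'a': index 4 in ['c', 'b', 'd', 'e', 'a'] -> ['a', 'c', 'b', 'd', 'e']
'b': index 2 in ['a', 'c', 'b', 'd', 'e'] -> ['b', 'a', 'c', 'd', 'e']
'c': index 2 in ['b', 'a', 'c', 'd', 'e'] -> ['c', 'b', 'a', 'd', 'e']
'b': index 1 in ['c', 'b', 'a', 'd', 'e'] -> ['b', 'c', 'a', 'd', 'e']
'b': index 0 in ['b', 'c', 'a', 'd', 'e'] -> ['b', 'c', 'a', 'd', 'e']


Output: [0, 4, 2, 4, 1, 4, 4, 2, 2, 1, 0]


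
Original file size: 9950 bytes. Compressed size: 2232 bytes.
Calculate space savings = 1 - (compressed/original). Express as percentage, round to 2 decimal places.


ratio = compressed/original = 2232/9950 = 0.224322
savings = 1 - ratio = 1 - 0.224322 = 0.775678
as a percentage: 0.775678 * 100 = 77.57%

Space savings = 1 - 2232/9950 = 77.57%


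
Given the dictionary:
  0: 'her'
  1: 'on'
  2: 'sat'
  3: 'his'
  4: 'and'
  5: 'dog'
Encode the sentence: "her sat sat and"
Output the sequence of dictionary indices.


Look up each word in the dictionary:
  'her' -> 0
  'sat' -> 2
  'sat' -> 2
  'and' -> 4

Encoded: [0, 2, 2, 4]


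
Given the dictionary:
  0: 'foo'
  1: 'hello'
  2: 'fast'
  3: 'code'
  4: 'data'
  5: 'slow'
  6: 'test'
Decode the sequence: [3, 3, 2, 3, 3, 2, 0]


Look up each index in the dictionary:
  3 -> 'code'
  3 -> 'code'
  2 -> 'fast'
  3 -> 'code'
  3 -> 'code'
  2 -> 'fast'
  0 -> 'foo'

Decoded: "code code fast code code fast foo"


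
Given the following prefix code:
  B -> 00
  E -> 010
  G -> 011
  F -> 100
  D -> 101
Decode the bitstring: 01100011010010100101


Decoding step by step:
Bits 011 -> G
Bits 00 -> B
Bits 011 -> G
Bits 010 -> E
Bits 010 -> E
Bits 100 -> F
Bits 101 -> D


Decoded message: GBGEEFD


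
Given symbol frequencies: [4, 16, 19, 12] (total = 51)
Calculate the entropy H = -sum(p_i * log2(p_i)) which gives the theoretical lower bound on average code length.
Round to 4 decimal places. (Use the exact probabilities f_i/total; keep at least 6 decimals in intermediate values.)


Per-symbol terms -p_i * log2(p_i) with p_i = f_i/51:
  p = 4/51 = 0.078431: log2(p) = -3.672425, -p*log2(p) = 0.288033
  p = 16/51 = 0.313725: log2(p) = -1.672425, -p*log2(p) = 0.524682
  p = 19/51 = 0.372549: log2(p) = -1.424498, -p*log2(p) = 0.530695
  p = 12/51 = 0.235294: log2(p) = -2.087463, -p*log2(p) = 0.491168
H = 0.288033 + 0.524682 + 0.530695 + 0.491168 = 1.834578

H = 1.8346 bits/symbol


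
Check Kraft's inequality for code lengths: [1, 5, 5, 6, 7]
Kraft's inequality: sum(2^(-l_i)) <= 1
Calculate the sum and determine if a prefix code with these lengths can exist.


Sum = 2^(-1) + 2^(-5) + 2^(-5) + 2^(-6) + 2^(-7)
    = 0.5 + 0.03125 + 0.03125 + 0.015625 + 0.0078125
    = 75/128 = 0.5859375
Since 0.5859375 <= 1, Kraft's inequality IS satisfied.
A prefix code with these lengths CAN exist.

Kraft sum = 0.5859375. Satisfied.


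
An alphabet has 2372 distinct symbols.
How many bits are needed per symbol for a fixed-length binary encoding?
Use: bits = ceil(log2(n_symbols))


log2(2372) = 11.2119
Bracket: 2^11 = 2048 < 2372 <= 2^12 = 4096
So ceil(log2(2372)) = 12

bits = ceil(log2(2372)) = ceil(11.2119) = 12 bits


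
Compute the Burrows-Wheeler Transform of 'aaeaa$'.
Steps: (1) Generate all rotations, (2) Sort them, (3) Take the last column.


Rotations (sorted):
  0: $aaeaa -> last char: a
  1: a$aaea -> last char: a
  2: aa$aae -> last char: e
  3: aaeaa$ -> last char: $
  4: aeaa$a -> last char: a
  5: eaa$aa -> last char: a


BWT = aae$aa


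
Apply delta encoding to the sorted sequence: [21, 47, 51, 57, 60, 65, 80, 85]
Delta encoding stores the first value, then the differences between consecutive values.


First value: 21
Deltas:
  47 - 21 = 26
  51 - 47 = 4
  57 - 51 = 6
  60 - 57 = 3
  65 - 60 = 5
  80 - 65 = 15
  85 - 80 = 5


Delta encoded: [21, 26, 4, 6, 3, 5, 15, 5]


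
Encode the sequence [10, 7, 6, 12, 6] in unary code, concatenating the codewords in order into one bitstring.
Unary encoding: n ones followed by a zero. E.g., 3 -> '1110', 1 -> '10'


Encode each number as n ones followed by a terminating 0:
  10 -> 11111111110 (11 bits)
  7 -> 11111110 (8 bits)
  6 -> 1111110 (7 bits)
  12 -> 1111111111110 (13 bits)
  6 -> 1111110 (7 bits)
Total length = 11 + 8 + 7 + 13 + 7 = 46 bits.

Unary([10, 7, 6, 12, 6]) = 1111111111011111110111111011111111111101111110 (46 bits)


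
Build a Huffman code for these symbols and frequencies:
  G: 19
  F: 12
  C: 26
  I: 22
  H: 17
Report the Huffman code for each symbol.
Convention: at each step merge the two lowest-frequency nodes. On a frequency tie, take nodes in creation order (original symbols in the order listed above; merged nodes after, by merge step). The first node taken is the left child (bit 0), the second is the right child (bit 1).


Huffman tree construction:
Step 1: Merge F(12) + H(17) = 29
Step 2: Merge G(19) + I(22) = 41
Step 3: Merge C(26) + (F+H)(29) = 55
Step 4: Merge (G+I)(41) + (C+(F+H))(55) = 96
Read each symbol's code off the tree from the root (left child = 0, right child = 1).

Codes:
  G: 00 (length 2)
  F: 110 (length 3)
  C: 10 (length 2)
  I: 01 (length 2)
  H: 111 (length 3)
Average code length: 221/96 = 2.3021 bits/symbol


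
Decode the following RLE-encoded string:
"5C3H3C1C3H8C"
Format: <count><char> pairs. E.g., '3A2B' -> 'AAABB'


Expanding each <count><char> pair:
  5C -> 'CCCCC'
  3H -> 'HHH'
  3C -> 'CCC'
  1C -> 'C'
  3H -> 'HHH'
  8C -> 'CCCCCCCC'

Decoded = CCCCCHHHCCCCHHHCCCCCCCC


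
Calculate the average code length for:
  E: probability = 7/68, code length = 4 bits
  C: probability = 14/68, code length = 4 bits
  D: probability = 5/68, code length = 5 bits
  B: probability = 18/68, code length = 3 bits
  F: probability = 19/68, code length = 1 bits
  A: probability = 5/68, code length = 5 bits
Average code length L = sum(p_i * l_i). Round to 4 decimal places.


Weighted contributions p_i * l_i:
  E: (7/68) * 4 = 28/68
  C: (14/68) * 4 = 56/68
  D: (5/68) * 5 = 25/68
  B: (18/68) * 3 = 54/68
  F: (19/68) * 1 = 19/68
  A: (5/68) * 5 = 25/68
Sum = (28 + 56 + 25 + 54 + 19 + 25)/68 = 207/68

L = 207/68 = 3.0441 bits/symbol


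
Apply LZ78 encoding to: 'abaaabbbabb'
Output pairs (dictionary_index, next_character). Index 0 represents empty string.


LZ78 encoding steps:
Dictionary: {0: ''}
Step 1: w='' (idx 0), next='a' -> output (0, 'a'), add 'a' as idx 1
Step 2: w='' (idx 0), next='b' -> output (0, 'b'), add 'b' as idx 2
Step 3: w='a' (idx 1), next='a' -> output (1, 'a'), add 'aa' as idx 3
Step 4: w='a' (idx 1), next='b' -> output (1, 'b'), add 'ab' as idx 4
Step 5: w='b' (idx 2), next='b' -> output (2, 'b'), add 'bb' as idx 5
Step 6: w='ab' (idx 4), next='b' -> output (4, 'b'), add 'abb' as idx 6


Encoded: [(0, 'a'), (0, 'b'), (1, 'a'), (1, 'b'), (2, 'b'), (4, 'b')]
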